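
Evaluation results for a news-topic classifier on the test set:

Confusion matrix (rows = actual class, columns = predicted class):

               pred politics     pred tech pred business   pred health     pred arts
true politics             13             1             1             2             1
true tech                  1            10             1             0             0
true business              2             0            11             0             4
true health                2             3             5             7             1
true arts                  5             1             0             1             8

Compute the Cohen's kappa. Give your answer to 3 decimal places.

0.515

Observed agreement pₒ = trace/N = 49/80 = 0.6125
Expected agreement pₑ = Σ (rowᵢ·colᵢ)/N² = (18·23 + 12·15 + 17·18 + 18·10 + 15·14)/80² = 0.2016
κ = (pₒ − pₑ)/(1 − pₑ) = (0.6125 − 0.2016)/(1 − 0.2016) = 0.515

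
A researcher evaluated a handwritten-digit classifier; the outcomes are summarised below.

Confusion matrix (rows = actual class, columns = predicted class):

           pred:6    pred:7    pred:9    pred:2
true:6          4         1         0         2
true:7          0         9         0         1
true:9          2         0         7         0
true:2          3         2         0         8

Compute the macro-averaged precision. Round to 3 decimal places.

0.730

Per-class precision (TP/(TP+FP)):
  6: TP=4, FP=0+2+3=5 → 4/9 = 0.4444
  7: TP=9, FP=1+0+2=3 → 9/12 = 0.7500
  9: TP=7, FP=0+0+0=0 → 7/7 = 1.0000
  2: TP=8, FP=2+1+0=3 → 8/11 = 0.7273
Macro-precision = mean = (0.4444 + 0.7500 + 1.0000 + 0.7273) / 4 = 0.730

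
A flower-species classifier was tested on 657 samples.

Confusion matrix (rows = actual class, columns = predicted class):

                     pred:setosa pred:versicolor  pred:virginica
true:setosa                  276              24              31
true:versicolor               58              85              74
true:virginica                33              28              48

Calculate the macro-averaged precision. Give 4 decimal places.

Per-class precision (TP/(TP+FP)):
  setosa: TP=276, FP=58+33=91 → 276/367 = 0.75204
  versicolor: TP=85, FP=24+28=52 → 85/137 = 0.62044
  virginica: TP=48, FP=31+74=105 → 48/153 = 0.31373
Macro-precision = mean = (0.75204 + 0.62044 + 0.31373) / 3 = 0.5621

0.5621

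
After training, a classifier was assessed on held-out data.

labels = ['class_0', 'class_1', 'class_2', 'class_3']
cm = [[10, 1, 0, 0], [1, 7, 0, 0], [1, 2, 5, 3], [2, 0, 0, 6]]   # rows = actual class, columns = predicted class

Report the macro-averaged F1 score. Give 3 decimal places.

0.727

Per-class F1 score (2·TP/(2·TP+FP+FN)):
  class_0: TP=10, FP=1+1+2=4, FN=1+0+0=1 → 20/25 = 0.8000
  class_1: TP=7, FP=1+2+0=3, FN=1+0+0=1 → 14/18 = 0.7778
  class_2: TP=5, FP=0+0+0=0, FN=1+2+3=6 → 10/16 = 0.6250
  class_3: TP=6, FP=0+0+3=3, FN=2+0+0=2 → 12/17 = 0.7059
Macro-F1 score = mean = (0.8000 + 0.7778 + 0.6250 + 0.7059) / 4 = 0.727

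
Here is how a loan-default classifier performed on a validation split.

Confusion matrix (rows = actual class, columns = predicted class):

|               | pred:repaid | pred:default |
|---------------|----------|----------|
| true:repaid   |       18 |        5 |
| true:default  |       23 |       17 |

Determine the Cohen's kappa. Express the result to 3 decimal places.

0.178

Observed agreement pₒ = trace/N = 35/63 = 0.5556
Expected agreement pₑ = Σ (rowᵢ·colᵢ)/N² = (23·41 + 40·22)/63² = 0.4593
κ = (pₒ − pₑ)/(1 − pₑ) = (0.5556 − 0.4593)/(1 − 0.4593) = 0.178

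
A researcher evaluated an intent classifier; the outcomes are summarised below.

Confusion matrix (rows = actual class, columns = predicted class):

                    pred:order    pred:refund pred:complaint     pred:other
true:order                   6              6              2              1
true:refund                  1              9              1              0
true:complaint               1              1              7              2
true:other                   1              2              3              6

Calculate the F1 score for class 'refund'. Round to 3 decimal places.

Treat 'refund' as positive and all other classes as negative.
F1 score = 2·TP/(2·TP+FP+FN).
refund: TP=9, FP=6+1+2=9, FN=1+1+0=2 → 18/29 = 0.6207

0.621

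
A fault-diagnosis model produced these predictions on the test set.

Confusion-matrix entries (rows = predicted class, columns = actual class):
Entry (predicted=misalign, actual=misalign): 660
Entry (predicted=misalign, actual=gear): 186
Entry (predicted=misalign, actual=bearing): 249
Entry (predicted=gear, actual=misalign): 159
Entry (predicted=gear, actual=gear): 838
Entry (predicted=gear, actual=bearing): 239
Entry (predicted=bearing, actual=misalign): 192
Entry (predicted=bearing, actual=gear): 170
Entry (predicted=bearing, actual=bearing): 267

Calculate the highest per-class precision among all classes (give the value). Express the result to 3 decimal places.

0.678

Per-class precision (TP/(TP+FP)):
  misalign: TP=660, FP=186+249=435 → 660/1095 = 0.6027
  gear: TP=838, FP=159+239=398 → 838/1236 = 0.6780
  bearing: TP=267, FP=192+170=362 → 267/629 = 0.4245
Highest is class 'gear' with precision = 0.678.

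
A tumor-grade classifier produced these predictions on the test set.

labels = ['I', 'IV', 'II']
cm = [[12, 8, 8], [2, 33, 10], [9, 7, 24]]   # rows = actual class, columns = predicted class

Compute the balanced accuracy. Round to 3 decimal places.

0.587

Balanced accuracy = mean of per-class recall.
  I: recall = 12/28 = 0.4286
  IV: recall = 33/45 = 0.7333
  II: recall = 24/40 = 0.6000
Mean = (0.4286 + 0.7333 + 0.6000) / 3 = 0.587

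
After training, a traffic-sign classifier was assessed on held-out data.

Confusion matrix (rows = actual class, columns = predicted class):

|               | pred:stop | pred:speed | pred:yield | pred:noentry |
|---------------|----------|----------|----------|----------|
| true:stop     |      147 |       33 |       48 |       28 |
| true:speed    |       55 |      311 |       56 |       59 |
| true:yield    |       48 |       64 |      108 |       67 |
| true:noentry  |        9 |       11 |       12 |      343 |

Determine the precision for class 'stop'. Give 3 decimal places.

0.568

One-vs-rest for 'stop': TP = diagonal; FP = other classes predicted 'stop'; FN = 'stop' predicted as other.
precision = TP/(TP+FP).
stop: TP=147, FP=55+48+9=112 → 147/259 = 0.5676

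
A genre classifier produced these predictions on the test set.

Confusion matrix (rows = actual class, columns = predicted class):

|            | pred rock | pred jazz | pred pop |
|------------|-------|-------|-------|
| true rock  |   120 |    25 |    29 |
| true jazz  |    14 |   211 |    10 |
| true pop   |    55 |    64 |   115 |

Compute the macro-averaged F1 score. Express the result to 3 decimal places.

Per-class F1 score (2·TP/(2·TP+FP+FN)):
  rock: TP=120, FP=14+55=69, FN=25+29=54 → 240/363 = 0.6612
  jazz: TP=211, FP=25+64=89, FN=14+10=24 → 422/535 = 0.7888
  pop: TP=115, FP=29+10=39, FN=55+64=119 → 230/388 = 0.5928
Macro-F1 score = mean = (0.6612 + 0.7888 + 0.5928) / 3 = 0.681

0.681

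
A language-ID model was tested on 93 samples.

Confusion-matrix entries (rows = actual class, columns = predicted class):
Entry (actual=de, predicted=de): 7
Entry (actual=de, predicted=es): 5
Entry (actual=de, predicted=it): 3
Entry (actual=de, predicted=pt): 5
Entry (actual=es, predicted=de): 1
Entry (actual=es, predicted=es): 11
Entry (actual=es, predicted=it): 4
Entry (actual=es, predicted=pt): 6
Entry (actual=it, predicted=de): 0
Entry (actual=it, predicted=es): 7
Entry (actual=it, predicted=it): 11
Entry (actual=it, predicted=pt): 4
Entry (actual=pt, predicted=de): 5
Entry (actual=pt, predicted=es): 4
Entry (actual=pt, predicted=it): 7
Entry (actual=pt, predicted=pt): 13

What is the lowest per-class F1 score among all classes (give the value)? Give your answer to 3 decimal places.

0.424

Per-class F1 score (2·TP/(2·TP+FP+FN)):
  de: TP=7, FP=1+0+5=6, FN=5+3+5=13 → 14/33 = 0.4242
  es: TP=11, FP=5+7+4=16, FN=1+4+6=11 → 22/49 = 0.4490
  it: TP=11, FP=3+4+7=14, FN=0+7+4=11 → 22/47 = 0.4681
  pt: TP=13, FP=5+6+4=15, FN=5+4+7=16 → 26/57 = 0.4561
Lowest is class 'de' with F1 score = 0.424.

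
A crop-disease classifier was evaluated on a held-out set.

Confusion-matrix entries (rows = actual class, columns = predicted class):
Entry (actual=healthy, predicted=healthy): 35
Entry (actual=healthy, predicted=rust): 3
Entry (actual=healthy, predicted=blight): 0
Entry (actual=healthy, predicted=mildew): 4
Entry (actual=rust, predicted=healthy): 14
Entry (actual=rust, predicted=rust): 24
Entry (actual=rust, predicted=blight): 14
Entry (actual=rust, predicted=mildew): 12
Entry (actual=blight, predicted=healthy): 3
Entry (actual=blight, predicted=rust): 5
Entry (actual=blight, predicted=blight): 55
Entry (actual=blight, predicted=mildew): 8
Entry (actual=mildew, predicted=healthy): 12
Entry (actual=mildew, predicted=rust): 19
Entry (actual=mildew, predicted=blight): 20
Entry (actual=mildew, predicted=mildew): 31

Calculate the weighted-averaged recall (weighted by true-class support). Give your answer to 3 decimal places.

Per-class recall (TP/(TP+FN)):
  healthy: TP=35, FN=3+0+4=7 → 35/42 = 0.8333
  rust: TP=24, FN=14+14+12=40 → 24/64 = 0.3750
  blight: TP=55, FN=3+5+8=16 → 55/71 = 0.7746
  mildew: TP=31, FN=12+19+20=51 → 31/82 = 0.3780
Weighted-recall = Σ (supportᵢ/N)·recallᵢ with N=259: (42/259)·0.8333 + (64/259)·0.3750 + (71/259)·0.7746 + (82/259)·0.3780 = 0.560

0.560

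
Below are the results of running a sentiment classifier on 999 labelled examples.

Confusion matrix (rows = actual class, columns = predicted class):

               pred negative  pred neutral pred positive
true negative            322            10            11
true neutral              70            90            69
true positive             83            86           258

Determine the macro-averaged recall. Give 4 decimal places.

Per-class recall (TP/(TP+FN)):
  negative: TP=322, FN=10+11=21 → 322/343 = 0.93878
  neutral: TP=90, FN=70+69=139 → 90/229 = 0.39301
  positive: TP=258, FN=83+86=169 → 258/427 = 0.60422
Macro-recall = mean = (0.93878 + 0.39301 + 0.60422) / 3 = 0.6453

0.6453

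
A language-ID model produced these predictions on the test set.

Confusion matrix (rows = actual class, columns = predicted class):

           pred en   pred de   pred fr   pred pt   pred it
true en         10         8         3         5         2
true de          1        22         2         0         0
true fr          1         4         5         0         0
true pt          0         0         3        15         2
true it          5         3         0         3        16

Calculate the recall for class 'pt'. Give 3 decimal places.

0.750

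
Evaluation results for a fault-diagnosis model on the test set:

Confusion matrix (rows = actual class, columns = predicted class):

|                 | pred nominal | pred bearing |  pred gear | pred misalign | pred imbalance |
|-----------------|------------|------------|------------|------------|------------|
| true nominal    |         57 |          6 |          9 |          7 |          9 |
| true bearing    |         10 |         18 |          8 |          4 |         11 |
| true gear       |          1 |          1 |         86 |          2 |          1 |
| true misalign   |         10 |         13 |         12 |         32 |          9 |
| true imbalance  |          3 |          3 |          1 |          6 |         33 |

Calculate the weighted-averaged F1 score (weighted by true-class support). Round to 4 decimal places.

Per-class F1 score (2·TP/(2·TP+FP+FN)):
  nominal: TP=57, FP=10+1+10+3=24, FN=6+9+7+9=31 → 114/169 = 0.67456
  bearing: TP=18, FP=6+1+13+3=23, FN=10+8+4+11=33 → 36/92 = 0.39130
  gear: TP=86, FP=9+8+12+1=30, FN=1+1+2+1=5 → 172/207 = 0.83092
  misalign: TP=32, FP=7+4+2+6=19, FN=10+13+12+9=44 → 64/127 = 0.50394
  imbalance: TP=33, FP=9+11+1+9=30, FN=3+3+1+6=13 → 66/109 = 0.60550
Weighted-F1 score = Σ (supportᵢ/N)·F1 scoreᵢ with N=352: (88/352)·0.67456 + (51/352)·0.39130 + (91/352)·0.83092 + (76/352)·0.50394 + (46/352)·0.60550 = 0.6281

0.6281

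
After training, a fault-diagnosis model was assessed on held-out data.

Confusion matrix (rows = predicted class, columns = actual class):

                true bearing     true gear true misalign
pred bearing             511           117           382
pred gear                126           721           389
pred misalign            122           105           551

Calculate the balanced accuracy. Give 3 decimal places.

0.618

Balanced accuracy = mean of per-class recall.
  bearing: recall = 511/759 = 0.6733
  gear: recall = 721/943 = 0.7646
  misalign: recall = 551/1322 = 0.4168
Mean = (0.6733 + 0.7646 + 0.4168) / 3 = 0.618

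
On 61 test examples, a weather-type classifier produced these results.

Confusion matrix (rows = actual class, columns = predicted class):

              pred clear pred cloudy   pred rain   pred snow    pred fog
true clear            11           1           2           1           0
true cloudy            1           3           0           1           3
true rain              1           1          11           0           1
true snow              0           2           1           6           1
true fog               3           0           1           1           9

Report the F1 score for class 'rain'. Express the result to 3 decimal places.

Take TP from the diagonal, FP from the rest of the 'rain' prediction marginal, FN from the rest of the 'rain' actual marginal.
F1 score = 2·TP/(2·TP+FP+FN).
rain: TP=11, FP=2+0+1+1=4, FN=1+1+0+1=3 → 22/29 = 0.7586

0.759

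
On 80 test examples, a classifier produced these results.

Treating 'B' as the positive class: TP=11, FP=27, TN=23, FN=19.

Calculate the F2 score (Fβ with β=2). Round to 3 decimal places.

0.348

Fβ = (1+β²)·TP / ((1+β²)·TP + β²·FN + FP), with β²=4
= 5·11 / (5·11 + 4·19 + 27) = 0.348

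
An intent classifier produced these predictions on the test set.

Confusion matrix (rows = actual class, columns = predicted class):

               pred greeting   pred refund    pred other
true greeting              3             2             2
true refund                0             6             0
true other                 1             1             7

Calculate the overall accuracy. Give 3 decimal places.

0.727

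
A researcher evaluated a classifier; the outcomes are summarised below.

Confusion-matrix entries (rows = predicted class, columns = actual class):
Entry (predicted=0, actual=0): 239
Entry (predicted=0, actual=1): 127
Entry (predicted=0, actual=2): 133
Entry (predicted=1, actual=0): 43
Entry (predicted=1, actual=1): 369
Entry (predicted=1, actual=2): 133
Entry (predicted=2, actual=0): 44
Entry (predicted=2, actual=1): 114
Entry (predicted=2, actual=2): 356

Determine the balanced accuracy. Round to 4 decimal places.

Balanced accuracy = mean of per-class recall.
  0: recall = 239/326 = 0.73313
  1: recall = 369/610 = 0.60492
  2: recall = 356/622 = 0.57235
Mean = (0.73313 + 0.60492 + 0.57235) / 3 = 0.6368

0.6368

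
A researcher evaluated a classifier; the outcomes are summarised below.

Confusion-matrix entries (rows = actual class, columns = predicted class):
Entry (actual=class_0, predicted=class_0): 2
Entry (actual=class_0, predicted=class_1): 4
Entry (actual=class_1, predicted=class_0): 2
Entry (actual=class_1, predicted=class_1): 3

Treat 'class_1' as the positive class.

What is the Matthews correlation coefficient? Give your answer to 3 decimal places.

MCC = (TP·TN − FP·FN) / √((TP+FP)(TP+FN)(TN+FP)(TN+FN))
Numerator = 3·2 − 4·2 = -2
Denominator = √(7·5·6·4) = √840 = 28.9828
MCC = -2 / 28.9828 = -0.069

-0.069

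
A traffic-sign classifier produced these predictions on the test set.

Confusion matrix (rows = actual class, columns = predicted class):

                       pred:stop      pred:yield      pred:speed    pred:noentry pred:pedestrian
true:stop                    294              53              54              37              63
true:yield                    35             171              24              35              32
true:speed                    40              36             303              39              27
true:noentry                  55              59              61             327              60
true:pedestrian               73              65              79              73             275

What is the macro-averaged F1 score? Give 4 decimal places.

Per-class F1 score (2·TP/(2·TP+FP+FN)):
  stop: TP=294, FP=35+40+55+73=203, FN=53+54+37+63=207 → 588/998 = 0.58918
  yield: TP=171, FP=53+36+59+65=213, FN=35+24+35+32=126 → 342/681 = 0.50220
  speed: TP=303, FP=54+24+61+79=218, FN=40+36+39+27=142 → 606/966 = 0.62733
  noentry: TP=327, FP=37+35+39+73=184, FN=55+59+61+60=235 → 654/1073 = 0.60951
  pedestrian: TP=275, FP=63+32+27+60=182, FN=73+65+79+73=290 → 550/1022 = 0.53816
Macro-F1 score = mean = (0.58918 + 0.50220 + 0.62733 + 0.60951 + 0.53816) / 5 = 0.5733

0.5733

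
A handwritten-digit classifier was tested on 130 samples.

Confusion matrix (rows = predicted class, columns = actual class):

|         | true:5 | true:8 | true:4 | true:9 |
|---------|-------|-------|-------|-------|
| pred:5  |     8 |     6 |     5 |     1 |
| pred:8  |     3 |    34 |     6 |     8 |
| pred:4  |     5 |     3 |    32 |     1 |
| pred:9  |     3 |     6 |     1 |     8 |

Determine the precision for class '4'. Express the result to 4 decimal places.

0.7805

Treat '4' as positive and all other classes as negative.
precision = TP/(TP+FP).
4: TP=32, FP=5+3+1=9 → 32/41 = 0.78049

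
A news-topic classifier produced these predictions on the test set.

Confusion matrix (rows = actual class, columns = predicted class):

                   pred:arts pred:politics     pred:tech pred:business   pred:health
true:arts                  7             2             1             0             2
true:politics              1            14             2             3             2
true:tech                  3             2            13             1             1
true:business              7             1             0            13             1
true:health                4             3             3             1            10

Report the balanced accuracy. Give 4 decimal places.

Balanced accuracy = mean of per-class recall.
  arts: recall = 7/12 = 0.58333
  politics: recall = 14/22 = 0.63636
  tech: recall = 13/20 = 0.65000
  business: recall = 13/22 = 0.59091
  health: recall = 10/21 = 0.47619
Mean = (0.58333 + 0.63636 + 0.65000 + 0.59091 + 0.47619) / 5 = 0.5874

0.5874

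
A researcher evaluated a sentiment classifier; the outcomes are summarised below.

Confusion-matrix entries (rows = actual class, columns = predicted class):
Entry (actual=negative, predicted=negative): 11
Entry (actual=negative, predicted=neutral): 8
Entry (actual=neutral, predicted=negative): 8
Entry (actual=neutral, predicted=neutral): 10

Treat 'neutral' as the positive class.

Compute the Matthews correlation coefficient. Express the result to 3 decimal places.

0.135

MCC = (TP·TN − FP·FN) / √((TP+FP)(TP+FN)(TN+FP)(TN+FN))
Numerator = 10·11 − 8·8 = 46
Denominator = √(18·18·19·19) = √116964 = 342.0000
MCC = 46 / 342.0000 = 0.135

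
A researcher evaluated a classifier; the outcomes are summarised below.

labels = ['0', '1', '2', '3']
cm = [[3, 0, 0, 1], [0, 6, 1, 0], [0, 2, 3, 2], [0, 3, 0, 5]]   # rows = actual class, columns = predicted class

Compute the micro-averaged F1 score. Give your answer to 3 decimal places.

0.654

Micro-averaging pools counts across classes: ΣTP=17, ΣFP=9, ΣFN=9.
Micro-F1 score = 2·TP/(2·TP+FP+FN) on pooled counts = 0.654 (equals overall accuracy in single-label multiclass).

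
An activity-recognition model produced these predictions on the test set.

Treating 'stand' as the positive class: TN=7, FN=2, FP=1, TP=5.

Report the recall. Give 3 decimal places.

0.714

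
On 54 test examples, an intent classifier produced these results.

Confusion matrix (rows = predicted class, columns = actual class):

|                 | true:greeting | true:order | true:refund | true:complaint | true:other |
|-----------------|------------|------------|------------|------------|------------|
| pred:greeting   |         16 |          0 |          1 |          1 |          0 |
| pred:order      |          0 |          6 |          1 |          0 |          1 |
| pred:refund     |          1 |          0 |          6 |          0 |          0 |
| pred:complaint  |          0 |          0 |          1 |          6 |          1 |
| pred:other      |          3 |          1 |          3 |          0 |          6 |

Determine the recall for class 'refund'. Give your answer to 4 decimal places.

0.5000

One-vs-rest for 'refund': TP = diagonal; FP = other classes predicted 'refund'; FN = 'refund' predicted as other.
recall = TP/(TP+FN).
refund: TP=6, FN=1+1+1+3=6 → 6/12 = 0.50000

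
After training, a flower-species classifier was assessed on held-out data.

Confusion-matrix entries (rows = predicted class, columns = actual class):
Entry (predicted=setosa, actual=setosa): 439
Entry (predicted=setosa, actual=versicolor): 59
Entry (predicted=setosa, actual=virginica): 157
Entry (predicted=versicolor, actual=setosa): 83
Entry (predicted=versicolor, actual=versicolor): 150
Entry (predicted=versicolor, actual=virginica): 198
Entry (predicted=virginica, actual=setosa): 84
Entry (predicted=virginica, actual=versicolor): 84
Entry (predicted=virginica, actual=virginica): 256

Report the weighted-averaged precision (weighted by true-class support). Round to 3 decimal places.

0.581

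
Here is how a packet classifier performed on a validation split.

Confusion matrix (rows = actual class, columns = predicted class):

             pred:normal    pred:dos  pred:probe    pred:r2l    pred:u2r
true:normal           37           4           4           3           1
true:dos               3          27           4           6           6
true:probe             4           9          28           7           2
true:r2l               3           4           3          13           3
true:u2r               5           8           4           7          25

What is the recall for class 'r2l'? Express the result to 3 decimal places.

0.500

One-vs-rest for 'r2l': TP = diagonal; FP = other classes predicted 'r2l'; FN = 'r2l' predicted as other.
recall = TP/(TP+FN).
r2l: TP=13, FN=3+4+3+3=13 → 13/26 = 0.5000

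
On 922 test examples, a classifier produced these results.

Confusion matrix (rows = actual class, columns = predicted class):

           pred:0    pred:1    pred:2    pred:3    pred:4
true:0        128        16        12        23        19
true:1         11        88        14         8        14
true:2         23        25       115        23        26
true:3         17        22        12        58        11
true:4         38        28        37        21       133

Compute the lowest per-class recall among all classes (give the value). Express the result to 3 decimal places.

0.483

Per-class recall (TP/(TP+FN)):
  0: TP=128, FN=16+12+23+19=70 → 128/198 = 0.6465
  1: TP=88, FN=11+14+8+14=47 → 88/135 = 0.6519
  2: TP=115, FN=23+25+23+26=97 → 115/212 = 0.5425
  3: TP=58, FN=17+22+12+11=62 → 58/120 = 0.4833
  4: TP=133, FN=38+28+37+21=124 → 133/257 = 0.5175
Lowest is class '3' with recall = 0.483.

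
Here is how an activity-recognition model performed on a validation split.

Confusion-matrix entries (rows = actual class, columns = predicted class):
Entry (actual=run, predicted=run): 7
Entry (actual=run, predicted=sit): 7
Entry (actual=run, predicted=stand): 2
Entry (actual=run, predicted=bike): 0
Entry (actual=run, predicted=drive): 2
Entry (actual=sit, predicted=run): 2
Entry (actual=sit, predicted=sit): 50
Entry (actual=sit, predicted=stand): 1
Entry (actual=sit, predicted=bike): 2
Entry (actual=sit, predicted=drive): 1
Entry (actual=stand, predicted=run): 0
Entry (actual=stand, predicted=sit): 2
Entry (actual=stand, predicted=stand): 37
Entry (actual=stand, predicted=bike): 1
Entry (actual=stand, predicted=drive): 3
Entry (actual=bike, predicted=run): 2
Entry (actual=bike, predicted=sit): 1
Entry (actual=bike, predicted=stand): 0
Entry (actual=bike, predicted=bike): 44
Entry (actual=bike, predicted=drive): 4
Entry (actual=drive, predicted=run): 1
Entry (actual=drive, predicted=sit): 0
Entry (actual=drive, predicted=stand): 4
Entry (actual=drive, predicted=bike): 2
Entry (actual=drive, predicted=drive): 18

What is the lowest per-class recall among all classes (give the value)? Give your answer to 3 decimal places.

0.389

Per-class recall (TP/(TP+FN)):
  run: TP=7, FN=7+2+0+2=11 → 7/18 = 0.3889
  sit: TP=50, FN=2+1+2+1=6 → 50/56 = 0.8929
  stand: TP=37, FN=0+2+1+3=6 → 37/43 = 0.8605
  bike: TP=44, FN=2+1+0+4=7 → 44/51 = 0.8627
  drive: TP=18, FN=1+0+4+2=7 → 18/25 = 0.7200
Lowest is class 'run' with recall = 0.389.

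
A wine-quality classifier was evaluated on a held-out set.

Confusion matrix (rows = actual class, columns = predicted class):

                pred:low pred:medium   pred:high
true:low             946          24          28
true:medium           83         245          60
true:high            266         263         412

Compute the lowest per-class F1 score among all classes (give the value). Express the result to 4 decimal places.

Per-class F1 score (2·TP/(2·TP+FP+FN)):
  low: TP=946, FP=83+266=349, FN=24+28=52 → 1892/2293 = 0.82512
  medium: TP=245, FP=24+263=287, FN=83+60=143 → 490/920 = 0.53261
  high: TP=412, FP=28+60=88, FN=266+263=529 → 824/1441 = 0.57183
Lowest is class 'medium' with F1 score = 0.5326.

0.5326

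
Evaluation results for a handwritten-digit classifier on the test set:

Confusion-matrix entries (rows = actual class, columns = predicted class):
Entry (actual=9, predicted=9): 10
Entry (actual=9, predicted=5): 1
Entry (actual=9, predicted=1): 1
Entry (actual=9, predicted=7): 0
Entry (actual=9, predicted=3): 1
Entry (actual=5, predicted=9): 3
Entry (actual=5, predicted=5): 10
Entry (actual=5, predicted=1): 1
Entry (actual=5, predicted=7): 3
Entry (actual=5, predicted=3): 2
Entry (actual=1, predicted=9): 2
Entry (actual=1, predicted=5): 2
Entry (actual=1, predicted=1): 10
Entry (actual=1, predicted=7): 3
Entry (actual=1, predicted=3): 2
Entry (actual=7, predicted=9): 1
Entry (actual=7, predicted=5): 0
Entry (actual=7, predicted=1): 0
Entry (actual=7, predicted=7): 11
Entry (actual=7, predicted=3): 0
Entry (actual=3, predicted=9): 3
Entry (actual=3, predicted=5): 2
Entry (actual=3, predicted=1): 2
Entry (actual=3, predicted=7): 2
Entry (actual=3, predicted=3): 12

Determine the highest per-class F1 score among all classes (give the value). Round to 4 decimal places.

Per-class F1 score (2·TP/(2·TP+FP+FN)):
  9: TP=10, FP=3+2+1+3=9, FN=1+1+0+1=3 → 20/32 = 0.62500
  5: TP=10, FP=1+2+0+2=5, FN=3+1+3+2=9 → 20/34 = 0.58824
  1: TP=10, FP=1+1+0+2=4, FN=2+2+3+2=9 → 20/33 = 0.60606
  7: TP=11, FP=0+3+3+2=8, FN=1+0+0+0=1 → 22/31 = 0.70968
  3: TP=12, FP=1+2+2+0=5, FN=3+2+2+2=9 → 24/38 = 0.63158
Highest is class '7' with F1 score = 0.7097.

0.7097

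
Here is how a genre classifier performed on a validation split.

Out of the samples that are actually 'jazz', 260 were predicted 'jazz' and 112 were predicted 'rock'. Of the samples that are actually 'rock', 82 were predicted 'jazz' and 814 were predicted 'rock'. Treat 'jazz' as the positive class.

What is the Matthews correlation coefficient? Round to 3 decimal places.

MCC = (TP·TN − FP·FN) / √((TP+FP)(TP+FN)(TN+FP)(TN+FN))
Numerator = 260·814 − 82·112 = 202456
Denominator = √(342·372·896·926) = √105557243904 = 324895.7431
MCC = 202456 / 324895.7431 = 0.623

0.623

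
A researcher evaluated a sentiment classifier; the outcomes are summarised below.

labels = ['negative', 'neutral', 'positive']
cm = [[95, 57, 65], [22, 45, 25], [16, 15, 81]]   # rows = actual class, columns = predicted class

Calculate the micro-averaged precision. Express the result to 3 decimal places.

0.525

Micro-averaging pools counts across classes: ΣTP=221, ΣFP=200, ΣFN=200.
Micro-precision = TP/(TP+FP) on pooled counts = 0.525 (equals overall accuracy in single-label multiclass).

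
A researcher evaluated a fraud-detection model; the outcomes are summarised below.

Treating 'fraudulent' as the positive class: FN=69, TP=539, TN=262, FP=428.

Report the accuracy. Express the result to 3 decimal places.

Accuracy = (TP+TN)/N = (539+262)/1298 = 0.617

0.617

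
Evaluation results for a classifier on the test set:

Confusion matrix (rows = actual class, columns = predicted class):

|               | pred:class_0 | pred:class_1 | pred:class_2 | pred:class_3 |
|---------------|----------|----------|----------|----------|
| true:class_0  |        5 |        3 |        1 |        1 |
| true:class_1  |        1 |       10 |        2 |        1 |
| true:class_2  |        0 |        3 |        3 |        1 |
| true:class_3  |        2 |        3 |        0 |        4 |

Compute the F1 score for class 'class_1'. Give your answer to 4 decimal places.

Take TP from the diagonal, FP from the rest of the 'class_1' prediction marginal, FN from the rest of the 'class_1' actual marginal.
F1 score = 2·TP/(2·TP+FP+FN).
class_1: TP=10, FP=3+3+3=9, FN=1+2+1=4 → 20/33 = 0.60606

0.6061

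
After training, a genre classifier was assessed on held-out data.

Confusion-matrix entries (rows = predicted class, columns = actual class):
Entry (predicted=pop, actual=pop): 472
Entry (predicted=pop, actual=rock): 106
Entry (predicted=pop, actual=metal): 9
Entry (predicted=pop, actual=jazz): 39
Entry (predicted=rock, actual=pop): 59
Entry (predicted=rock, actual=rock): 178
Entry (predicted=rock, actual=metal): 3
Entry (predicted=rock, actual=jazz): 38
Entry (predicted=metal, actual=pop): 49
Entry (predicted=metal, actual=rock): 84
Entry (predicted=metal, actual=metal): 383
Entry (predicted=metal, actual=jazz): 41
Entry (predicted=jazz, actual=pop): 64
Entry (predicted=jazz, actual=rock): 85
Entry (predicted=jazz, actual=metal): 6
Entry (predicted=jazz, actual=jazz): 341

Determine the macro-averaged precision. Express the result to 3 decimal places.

Per-class precision (TP/(TP+FP)):
  pop: TP=472, FP=106+9+39=154 → 472/626 = 0.7540
  rock: TP=178, FP=59+3+38=100 → 178/278 = 0.6403
  metal: TP=383, FP=49+84+41=174 → 383/557 = 0.6876
  jazz: TP=341, FP=64+85+6=155 → 341/496 = 0.6875
Macro-precision = mean = (0.7540 + 0.6403 + 0.6876 + 0.6875) / 4 = 0.692

0.692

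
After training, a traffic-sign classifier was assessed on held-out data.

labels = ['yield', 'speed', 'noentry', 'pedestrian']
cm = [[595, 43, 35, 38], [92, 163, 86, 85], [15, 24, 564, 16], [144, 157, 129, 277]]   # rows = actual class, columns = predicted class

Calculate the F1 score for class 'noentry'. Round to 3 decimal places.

0.787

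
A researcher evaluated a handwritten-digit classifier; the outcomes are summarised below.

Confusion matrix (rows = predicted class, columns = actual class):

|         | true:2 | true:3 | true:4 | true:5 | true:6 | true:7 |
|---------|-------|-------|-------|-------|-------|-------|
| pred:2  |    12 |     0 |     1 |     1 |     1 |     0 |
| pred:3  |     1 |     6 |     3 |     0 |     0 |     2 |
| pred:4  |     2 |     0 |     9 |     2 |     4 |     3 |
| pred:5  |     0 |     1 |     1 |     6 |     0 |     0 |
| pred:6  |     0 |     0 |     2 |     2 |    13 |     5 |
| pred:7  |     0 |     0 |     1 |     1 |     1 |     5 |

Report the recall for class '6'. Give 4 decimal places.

Treat '6' as positive and all other classes as negative.
recall = TP/(TP+FN).
6: TP=13, FN=1+0+4+0+1=6 → 13/19 = 0.68421

0.6842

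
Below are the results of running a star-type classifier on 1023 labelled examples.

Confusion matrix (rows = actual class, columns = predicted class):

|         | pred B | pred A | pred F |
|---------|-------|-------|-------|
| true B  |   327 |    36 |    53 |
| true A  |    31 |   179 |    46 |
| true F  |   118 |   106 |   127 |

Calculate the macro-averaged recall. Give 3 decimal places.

0.616

Per-class recall (TP/(TP+FN)):
  B: TP=327, FN=36+53=89 → 327/416 = 0.7861
  A: TP=179, FN=31+46=77 → 179/256 = 0.6992
  F: TP=127, FN=118+106=224 → 127/351 = 0.3618
Macro-recall = mean = (0.7861 + 0.6992 + 0.3618) / 3 = 0.616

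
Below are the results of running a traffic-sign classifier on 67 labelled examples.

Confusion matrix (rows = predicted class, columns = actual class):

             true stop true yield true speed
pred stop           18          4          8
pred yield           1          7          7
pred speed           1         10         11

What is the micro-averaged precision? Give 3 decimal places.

Micro-averaging pools counts across classes: ΣTP=36, ΣFP=31, ΣFN=31.
Micro-precision = TP/(TP+FP) on pooled counts = 0.537 (equals overall accuracy in single-label multiclass).

0.537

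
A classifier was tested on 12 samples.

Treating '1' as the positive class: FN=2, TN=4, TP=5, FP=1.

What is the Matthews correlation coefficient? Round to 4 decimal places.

0.5071

MCC = (TP·TN − FP·FN) / √((TP+FP)(TP+FN)(TN+FP)(TN+FN))
Numerator = 5·4 − 1·2 = 18
Denominator = √(6·7·5·6) = √1260 = 35.4965
MCC = 18 / 35.4965 = 0.5071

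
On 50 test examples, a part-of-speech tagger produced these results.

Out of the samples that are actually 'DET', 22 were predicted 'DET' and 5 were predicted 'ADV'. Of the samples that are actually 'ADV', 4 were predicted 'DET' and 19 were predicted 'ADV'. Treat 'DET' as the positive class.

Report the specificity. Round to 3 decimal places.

0.826

Specificity = TN/(TN+FP) = 19/(19+4) = 0.826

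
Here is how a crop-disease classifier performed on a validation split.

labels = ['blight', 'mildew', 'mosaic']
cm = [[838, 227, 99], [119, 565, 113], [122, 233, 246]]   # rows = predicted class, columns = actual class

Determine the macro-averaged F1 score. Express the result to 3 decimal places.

0.611

Per-class F1 score (2·TP/(2·TP+FP+FN)):
  blight: TP=838, FP=227+99=326, FN=119+122=241 → 1676/2243 = 0.7472
  mildew: TP=565, FP=119+113=232, FN=227+233=460 → 1130/1822 = 0.6202
  mosaic: TP=246, FP=122+233=355, FN=99+113=212 → 492/1059 = 0.4646
Macro-F1 score = mean = (0.7472 + 0.6202 + 0.4646) / 3 = 0.611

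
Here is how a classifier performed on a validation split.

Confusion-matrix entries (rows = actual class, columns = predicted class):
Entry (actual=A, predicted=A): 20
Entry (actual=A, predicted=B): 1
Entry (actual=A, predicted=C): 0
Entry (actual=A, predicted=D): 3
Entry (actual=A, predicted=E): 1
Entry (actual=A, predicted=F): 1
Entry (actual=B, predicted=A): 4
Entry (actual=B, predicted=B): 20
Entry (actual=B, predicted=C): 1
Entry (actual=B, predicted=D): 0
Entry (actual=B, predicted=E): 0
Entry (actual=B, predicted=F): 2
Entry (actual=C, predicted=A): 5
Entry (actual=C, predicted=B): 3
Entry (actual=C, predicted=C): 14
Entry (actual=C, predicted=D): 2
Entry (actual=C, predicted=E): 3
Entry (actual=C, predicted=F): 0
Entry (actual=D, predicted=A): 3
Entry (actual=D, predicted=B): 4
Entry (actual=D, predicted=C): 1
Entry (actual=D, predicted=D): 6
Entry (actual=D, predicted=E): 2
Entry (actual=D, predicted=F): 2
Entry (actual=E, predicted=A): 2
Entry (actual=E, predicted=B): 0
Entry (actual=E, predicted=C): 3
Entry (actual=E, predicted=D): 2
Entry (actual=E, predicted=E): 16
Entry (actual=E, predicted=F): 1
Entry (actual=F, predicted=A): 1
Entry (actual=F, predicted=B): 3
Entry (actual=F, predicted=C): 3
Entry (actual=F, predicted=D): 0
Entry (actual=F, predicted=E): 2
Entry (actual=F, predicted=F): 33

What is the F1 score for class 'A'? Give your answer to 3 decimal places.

0.656

Take TP from the diagonal, FP from the rest of the 'A' prediction marginal, FN from the rest of the 'A' actual marginal.
F1 score = 2·TP/(2·TP+FP+FN).
A: TP=20, FP=4+5+3+2+1=15, FN=1+0+3+1+1=6 → 40/61 = 0.6557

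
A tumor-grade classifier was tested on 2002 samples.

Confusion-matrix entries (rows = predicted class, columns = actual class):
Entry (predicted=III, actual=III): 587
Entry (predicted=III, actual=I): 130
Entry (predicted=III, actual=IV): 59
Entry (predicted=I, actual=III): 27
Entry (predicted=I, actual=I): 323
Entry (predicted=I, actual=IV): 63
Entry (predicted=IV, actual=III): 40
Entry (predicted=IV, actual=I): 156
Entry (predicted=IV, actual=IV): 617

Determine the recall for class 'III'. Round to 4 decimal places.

0.8976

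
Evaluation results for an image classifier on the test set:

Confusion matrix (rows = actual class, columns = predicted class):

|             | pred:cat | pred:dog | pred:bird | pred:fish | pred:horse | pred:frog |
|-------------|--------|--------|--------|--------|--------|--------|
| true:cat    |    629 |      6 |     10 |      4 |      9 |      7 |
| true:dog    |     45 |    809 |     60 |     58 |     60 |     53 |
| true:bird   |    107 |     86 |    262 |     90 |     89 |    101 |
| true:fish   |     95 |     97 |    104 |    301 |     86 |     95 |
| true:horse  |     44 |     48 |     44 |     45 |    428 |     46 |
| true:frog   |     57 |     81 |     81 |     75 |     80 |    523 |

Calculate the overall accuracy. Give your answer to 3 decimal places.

Accuracy = trace / total = (629+809+262+301+428+523=2952) / 4815 = 2952/4815 = 0.613

0.613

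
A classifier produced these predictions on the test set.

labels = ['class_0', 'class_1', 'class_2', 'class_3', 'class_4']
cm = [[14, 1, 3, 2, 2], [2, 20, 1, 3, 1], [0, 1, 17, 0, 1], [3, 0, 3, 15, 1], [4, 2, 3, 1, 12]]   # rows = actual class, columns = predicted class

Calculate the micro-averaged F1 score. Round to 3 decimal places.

0.696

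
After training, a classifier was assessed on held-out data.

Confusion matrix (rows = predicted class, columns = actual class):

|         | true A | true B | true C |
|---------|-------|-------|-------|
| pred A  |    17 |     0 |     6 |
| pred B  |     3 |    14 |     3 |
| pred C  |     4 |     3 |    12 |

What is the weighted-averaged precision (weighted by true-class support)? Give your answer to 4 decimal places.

Per-class precision (TP/(TP+FP)):
  A: TP=17, FP=0+6=6 → 17/23 = 0.73913
  B: TP=14, FP=3+3=6 → 14/20 = 0.70000
  C: TP=12, FP=4+3=7 → 12/19 = 0.63158
Weighted-precision = Σ (supportᵢ/N)·precisionᵢ with N=62: (24/62)·0.73913 + (17/62)·0.70000 + (21/62)·0.63158 = 0.6920

0.6920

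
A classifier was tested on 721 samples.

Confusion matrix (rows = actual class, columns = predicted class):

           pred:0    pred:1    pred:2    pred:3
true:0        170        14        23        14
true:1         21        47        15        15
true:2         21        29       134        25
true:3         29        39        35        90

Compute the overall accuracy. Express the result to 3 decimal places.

0.612

Accuracy = trace / total = (170+47+134+90=441) / 721 = 441/721 = 0.612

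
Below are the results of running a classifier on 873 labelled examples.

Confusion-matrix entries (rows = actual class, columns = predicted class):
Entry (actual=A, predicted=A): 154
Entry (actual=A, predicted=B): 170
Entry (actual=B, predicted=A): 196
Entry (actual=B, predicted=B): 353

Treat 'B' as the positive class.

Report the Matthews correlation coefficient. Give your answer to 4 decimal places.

0.1166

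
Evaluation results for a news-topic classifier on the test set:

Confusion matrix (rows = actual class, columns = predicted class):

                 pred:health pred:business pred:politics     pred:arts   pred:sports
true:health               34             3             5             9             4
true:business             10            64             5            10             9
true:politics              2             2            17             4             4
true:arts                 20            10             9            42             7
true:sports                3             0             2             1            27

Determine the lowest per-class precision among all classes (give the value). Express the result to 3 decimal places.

0.447

Per-class precision (TP/(TP+FP)):
  health: TP=34, FP=10+2+20+3=35 → 34/69 = 0.4928
  business: TP=64, FP=3+2+10+0=15 → 64/79 = 0.8101
  politics: TP=17, FP=5+5+9+2=21 → 17/38 = 0.4474
  arts: TP=42, FP=9+10+4+1=24 → 42/66 = 0.6364
  sports: TP=27, FP=4+9+4+7=24 → 27/51 = 0.5294
Lowest is class 'politics' with precision = 0.447.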